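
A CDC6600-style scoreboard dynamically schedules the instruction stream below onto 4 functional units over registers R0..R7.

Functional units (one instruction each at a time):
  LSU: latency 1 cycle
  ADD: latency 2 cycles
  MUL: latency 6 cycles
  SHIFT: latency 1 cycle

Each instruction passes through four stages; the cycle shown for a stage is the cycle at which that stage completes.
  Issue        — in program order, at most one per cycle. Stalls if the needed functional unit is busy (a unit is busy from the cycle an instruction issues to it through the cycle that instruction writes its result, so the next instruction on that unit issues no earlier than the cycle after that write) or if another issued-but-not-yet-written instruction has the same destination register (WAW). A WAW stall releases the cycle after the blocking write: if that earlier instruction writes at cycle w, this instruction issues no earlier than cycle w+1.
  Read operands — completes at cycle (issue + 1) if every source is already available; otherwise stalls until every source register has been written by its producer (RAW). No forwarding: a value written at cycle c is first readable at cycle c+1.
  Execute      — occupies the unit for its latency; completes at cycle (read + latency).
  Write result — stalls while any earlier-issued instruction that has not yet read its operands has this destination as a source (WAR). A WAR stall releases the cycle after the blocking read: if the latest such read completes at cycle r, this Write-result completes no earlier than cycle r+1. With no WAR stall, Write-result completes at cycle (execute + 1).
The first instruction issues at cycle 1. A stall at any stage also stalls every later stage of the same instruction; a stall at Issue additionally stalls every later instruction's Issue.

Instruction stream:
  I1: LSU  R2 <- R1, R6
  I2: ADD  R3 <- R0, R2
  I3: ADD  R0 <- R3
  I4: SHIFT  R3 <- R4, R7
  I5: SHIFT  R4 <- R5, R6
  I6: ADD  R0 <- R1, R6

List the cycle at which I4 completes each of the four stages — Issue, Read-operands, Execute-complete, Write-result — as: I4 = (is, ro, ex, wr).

t=1  I1→LSU
t=2  I1 RO · I2→ADD
t=3  I1 EX
t=4  I1 WR R2
t=5  I2 RO
t=7  I2 EX
t=8  I2 WR R3
t=9  I3→ADD
t=10  I3 RO · I4→SHIFT
t=11  I4 RO
t=12  I3 EX · I4 EX
t=13  I3 WR R0 · I4 WR R3
t=14  I5→SHIFT
t=15  I5 RO · I6→ADD
t=16  I5 EX · I6 RO
t=17  I5 WR R4
t=18  I6 EX
t=19  I6 WR R0

I4 = (10, 11, 12, 13)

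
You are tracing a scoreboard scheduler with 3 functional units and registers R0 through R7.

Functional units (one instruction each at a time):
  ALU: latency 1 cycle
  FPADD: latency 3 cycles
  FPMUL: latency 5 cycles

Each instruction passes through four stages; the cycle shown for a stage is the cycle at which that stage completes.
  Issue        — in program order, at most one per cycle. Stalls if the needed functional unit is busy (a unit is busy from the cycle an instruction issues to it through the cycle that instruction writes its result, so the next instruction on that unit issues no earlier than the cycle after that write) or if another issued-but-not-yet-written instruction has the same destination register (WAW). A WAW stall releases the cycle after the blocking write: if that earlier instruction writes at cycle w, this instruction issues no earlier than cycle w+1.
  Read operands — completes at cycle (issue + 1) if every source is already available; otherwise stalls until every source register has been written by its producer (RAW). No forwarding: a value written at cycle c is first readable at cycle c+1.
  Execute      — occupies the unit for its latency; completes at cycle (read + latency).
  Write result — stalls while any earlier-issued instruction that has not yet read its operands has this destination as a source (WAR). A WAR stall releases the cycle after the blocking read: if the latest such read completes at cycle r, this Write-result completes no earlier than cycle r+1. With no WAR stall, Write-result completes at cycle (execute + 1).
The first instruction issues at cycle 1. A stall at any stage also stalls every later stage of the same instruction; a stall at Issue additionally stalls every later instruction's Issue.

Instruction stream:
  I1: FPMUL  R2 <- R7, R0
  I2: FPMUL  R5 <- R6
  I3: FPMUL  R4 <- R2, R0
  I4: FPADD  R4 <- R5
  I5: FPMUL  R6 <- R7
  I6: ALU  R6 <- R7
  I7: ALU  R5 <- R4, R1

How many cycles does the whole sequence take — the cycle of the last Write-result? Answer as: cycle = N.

cycle = 41

cycle 1: I1 dispatched to FPMUL
cycle 2: I1 operands ready
cycle 7: I1 complete
cycle 8: R2←I1
cycle 9: I2 dispatched to FPMUL
cycle 10: I2 operands ready
cycle 15: I2 complete
cycle 16: R5←I2
cycle 17: I3 dispatched to FPMUL
cycle 18: I3 operands ready
cycle 23: I3 complete
cycle 24: R4←I3
cycle 25: I4 dispatched to FPADD
cycle 26: I4 operands ready · I5 dispatched to FPMUL
cycle 27: I5 operands ready
cycle 29: I4 complete
cycle 30: R4←I4
cycle 32: I5 complete
cycle 33: R6←I5
cycle 34: I6 dispatched to ALU
cycle 35: I6 operands ready
cycle 36: I6 complete
cycle 37: R6←I6
cycle 38: I7 dispatched to ALU
cycle 39: I7 operands ready
cycle 40: I7 complete
cycle 41: R5←I7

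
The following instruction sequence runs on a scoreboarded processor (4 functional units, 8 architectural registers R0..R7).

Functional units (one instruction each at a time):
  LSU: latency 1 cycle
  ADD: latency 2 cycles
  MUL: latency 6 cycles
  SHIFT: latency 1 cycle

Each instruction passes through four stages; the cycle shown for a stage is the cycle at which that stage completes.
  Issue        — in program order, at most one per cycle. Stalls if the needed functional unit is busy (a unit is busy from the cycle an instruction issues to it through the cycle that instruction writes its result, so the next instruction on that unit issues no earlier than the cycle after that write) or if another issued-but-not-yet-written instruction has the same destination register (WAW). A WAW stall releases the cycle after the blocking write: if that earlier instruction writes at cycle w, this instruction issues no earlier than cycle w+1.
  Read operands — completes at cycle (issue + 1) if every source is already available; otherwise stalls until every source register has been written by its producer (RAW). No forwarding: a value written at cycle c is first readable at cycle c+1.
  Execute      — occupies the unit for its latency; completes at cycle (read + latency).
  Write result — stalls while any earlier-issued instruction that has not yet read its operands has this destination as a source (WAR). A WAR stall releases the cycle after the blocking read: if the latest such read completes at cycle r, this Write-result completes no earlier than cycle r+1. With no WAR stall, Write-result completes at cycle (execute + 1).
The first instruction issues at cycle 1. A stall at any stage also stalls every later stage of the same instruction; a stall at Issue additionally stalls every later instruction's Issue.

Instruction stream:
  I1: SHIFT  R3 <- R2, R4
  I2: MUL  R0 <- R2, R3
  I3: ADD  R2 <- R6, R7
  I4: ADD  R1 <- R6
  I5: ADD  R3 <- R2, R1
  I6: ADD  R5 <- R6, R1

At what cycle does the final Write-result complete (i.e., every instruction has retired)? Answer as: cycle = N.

cycle = 22

c1: I1 issues→SHIFT
c2: I1 reads · I2 issues→MUL
c3: I1 exec-done · I3 issues→ADD
c4: I1 writes R3 · I3 reads
c5: I2 reads
c6: I3 exec-done
c7: I3 writes R2
c8: I4 issues→ADD
c9: I4 reads
c11: I2 exec-done · I4 exec-done
c12: I2 writes R0 · I4 writes R1
c13: I5 issues→ADD
c14: I5 reads
c16: I5 exec-done
c17: I5 writes R3
c18: I6 issues→ADD
c19: I6 reads
c21: I6 exec-done
c22: I6 writes R5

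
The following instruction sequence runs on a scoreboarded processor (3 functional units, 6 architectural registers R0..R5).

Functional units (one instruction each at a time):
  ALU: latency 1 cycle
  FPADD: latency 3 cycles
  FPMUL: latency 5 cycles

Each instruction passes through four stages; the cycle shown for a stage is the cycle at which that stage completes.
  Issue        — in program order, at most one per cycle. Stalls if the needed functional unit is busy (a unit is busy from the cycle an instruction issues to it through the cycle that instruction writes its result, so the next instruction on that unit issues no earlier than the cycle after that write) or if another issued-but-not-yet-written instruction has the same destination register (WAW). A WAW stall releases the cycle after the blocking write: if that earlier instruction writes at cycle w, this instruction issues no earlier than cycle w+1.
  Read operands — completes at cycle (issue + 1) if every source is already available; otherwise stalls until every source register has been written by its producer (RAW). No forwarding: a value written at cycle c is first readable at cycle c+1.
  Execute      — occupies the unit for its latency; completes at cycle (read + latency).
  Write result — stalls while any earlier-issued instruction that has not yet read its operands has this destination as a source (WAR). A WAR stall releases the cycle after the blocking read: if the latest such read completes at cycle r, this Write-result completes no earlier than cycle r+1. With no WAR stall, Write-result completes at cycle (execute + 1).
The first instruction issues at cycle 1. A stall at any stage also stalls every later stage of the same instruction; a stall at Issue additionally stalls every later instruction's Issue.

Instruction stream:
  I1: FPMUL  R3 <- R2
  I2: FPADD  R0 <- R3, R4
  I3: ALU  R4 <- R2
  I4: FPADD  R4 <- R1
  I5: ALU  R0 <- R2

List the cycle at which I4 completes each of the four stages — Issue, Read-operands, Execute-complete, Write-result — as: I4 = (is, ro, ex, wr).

I4 = (14, 15, 18, 19)

I1  is:1  ro:2  ex:7  wr:8
I2  is:2  ro:9  ex:12  wr:13  — RAW R3: wait I1 write@8
I3  is:3  ro:4  ex:5  wr:10  — WAR R4: wait I2 read@9
I4  is:14  ro:15  ex:18  wr:19  — struct: FPADD busy until I2 writes@13
I5  is:15  ro:16  ex:17  wr:18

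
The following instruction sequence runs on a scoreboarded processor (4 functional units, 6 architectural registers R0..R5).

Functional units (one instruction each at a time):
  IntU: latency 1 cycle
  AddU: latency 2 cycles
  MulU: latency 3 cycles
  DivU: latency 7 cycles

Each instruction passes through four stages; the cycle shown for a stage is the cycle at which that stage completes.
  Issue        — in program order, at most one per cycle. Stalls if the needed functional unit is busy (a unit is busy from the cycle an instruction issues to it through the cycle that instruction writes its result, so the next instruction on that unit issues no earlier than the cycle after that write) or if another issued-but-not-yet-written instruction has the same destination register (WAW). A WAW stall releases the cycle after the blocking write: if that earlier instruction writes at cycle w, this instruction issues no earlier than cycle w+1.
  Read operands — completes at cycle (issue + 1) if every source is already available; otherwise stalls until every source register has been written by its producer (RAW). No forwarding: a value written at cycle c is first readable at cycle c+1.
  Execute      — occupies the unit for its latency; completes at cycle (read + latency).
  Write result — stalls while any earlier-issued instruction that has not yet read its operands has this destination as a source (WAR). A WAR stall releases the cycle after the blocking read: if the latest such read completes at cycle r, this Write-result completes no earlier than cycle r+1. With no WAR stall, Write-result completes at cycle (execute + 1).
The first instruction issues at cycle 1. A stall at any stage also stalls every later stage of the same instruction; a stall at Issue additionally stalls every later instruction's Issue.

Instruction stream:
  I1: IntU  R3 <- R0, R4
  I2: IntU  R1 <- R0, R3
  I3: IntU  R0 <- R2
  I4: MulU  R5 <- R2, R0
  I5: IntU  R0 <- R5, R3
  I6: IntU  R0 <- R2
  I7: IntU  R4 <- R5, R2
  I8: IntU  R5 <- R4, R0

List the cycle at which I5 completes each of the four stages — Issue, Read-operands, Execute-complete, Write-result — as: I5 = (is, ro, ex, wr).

I5 = (13, 18, 19, 20)

I1  is:1  ro:2  ex:3  wr:4
I2  is:5  ro:6  ex:7  wr:8  — struct: IntU busy until I1 writes@4
I3  is:9  ro:10  ex:11  wr:12  — struct: IntU busy until I2 writes@8
I4  is:10  ro:13  ex:16  wr:17  — RAW R0: wait I3 write@12
I5  is:13  ro:18  ex:19  wr:20  — struct: IntU busy until I3 writes@12, RAW R5: wait I4 write@17
I6  is:21  ro:22  ex:23  wr:24  — struct: IntU busy until I5 writes@20
I7  is:25  ro:26  ex:27  wr:28  — struct: IntU busy until I6 writes@24
I8  is:29  ro:30  ex:31  wr:32  — struct: IntU busy until I7 writes@28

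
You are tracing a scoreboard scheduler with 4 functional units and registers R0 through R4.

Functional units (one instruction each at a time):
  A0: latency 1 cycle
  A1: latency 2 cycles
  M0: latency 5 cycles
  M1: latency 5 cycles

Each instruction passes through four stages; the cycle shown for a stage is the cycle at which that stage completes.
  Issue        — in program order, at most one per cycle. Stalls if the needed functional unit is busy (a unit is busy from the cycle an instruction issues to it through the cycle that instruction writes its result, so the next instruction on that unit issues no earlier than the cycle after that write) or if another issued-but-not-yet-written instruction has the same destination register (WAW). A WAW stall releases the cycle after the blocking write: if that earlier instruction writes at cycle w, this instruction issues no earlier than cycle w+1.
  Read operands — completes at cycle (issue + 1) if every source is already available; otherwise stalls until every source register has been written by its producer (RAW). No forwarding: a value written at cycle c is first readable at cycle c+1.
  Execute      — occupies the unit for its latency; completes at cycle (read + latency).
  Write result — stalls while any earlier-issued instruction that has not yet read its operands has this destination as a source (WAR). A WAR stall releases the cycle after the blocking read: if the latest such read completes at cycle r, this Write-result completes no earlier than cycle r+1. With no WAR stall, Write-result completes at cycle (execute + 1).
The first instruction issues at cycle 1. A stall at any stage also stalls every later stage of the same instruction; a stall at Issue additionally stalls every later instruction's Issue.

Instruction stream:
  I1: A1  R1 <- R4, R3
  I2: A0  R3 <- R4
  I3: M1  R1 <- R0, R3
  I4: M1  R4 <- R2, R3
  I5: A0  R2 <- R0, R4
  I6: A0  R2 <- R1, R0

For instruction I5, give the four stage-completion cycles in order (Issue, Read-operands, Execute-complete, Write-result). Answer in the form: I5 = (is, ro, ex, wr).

t=1  I1 dispatched to A1
t=2  I1 operands ready · I2 dispatched to A0
t=3  I2 operands ready
t=4  I1 complete · I2 complete
t=5  R1←I1 · R3←I2
t=6  I3 dispatched to M1
t=7  I3 operands ready
t=12  I3 complete
t=13  R1←I3
t=14  I4 dispatched to M1
t=15  I4 operands ready · I5 dispatched to A0
t=20  I4 complete
t=21  R4←I4
t=22  I5 operands ready
t=23  I5 complete
t=24  R2←I5
t=25  I6 dispatched to A0
t=26  I6 operands ready
t=27  I6 complete
t=28  R2←I6

I5 = (15, 22, 23, 24)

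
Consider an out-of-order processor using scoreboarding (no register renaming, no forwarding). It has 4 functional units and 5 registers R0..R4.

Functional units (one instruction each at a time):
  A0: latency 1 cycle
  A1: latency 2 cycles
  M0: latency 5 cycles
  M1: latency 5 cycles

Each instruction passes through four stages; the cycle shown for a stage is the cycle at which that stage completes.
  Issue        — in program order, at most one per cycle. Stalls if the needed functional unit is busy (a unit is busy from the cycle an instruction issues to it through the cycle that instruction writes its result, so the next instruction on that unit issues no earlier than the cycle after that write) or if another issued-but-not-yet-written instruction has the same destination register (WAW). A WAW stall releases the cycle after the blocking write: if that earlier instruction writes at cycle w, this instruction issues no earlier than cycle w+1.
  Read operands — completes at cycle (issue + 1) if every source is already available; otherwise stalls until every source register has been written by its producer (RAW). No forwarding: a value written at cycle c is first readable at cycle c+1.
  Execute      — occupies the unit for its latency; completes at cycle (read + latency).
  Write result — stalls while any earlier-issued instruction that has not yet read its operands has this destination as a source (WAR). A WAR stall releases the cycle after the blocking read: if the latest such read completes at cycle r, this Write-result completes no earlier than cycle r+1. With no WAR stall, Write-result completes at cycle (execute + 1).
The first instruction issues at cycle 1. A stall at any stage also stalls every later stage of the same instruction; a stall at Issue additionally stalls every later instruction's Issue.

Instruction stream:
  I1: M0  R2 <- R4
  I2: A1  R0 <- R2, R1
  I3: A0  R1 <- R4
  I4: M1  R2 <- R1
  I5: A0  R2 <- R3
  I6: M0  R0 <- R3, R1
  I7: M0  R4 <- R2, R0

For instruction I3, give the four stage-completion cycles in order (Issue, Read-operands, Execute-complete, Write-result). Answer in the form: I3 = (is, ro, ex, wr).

t=1  I1→M0
t=2  I1 RO, I2→A1
t=3  I3→A0
t=4  I3 RO
t=5  I3 EX
t=7  I1 EX
t=8  I1 WR R2
t=9  I2 RO, I4→M1
t=10  I3 WR R1
t=11  I2 EX, I4 RO
t=12  I2 WR R0
t=16  I4 EX
t=17  I4 WR R2
t=18  I5→A0
t=19  I5 RO, I6→M0
t=20  I5 EX, I6 RO
t=21  I5 WR R2
t=25  I6 EX
t=26  I6 WR R0
t=27  I7→M0
t=28  I7 RO
t=33  I7 EX
t=34  I7 WR R4

I3 = (3, 4, 5, 10)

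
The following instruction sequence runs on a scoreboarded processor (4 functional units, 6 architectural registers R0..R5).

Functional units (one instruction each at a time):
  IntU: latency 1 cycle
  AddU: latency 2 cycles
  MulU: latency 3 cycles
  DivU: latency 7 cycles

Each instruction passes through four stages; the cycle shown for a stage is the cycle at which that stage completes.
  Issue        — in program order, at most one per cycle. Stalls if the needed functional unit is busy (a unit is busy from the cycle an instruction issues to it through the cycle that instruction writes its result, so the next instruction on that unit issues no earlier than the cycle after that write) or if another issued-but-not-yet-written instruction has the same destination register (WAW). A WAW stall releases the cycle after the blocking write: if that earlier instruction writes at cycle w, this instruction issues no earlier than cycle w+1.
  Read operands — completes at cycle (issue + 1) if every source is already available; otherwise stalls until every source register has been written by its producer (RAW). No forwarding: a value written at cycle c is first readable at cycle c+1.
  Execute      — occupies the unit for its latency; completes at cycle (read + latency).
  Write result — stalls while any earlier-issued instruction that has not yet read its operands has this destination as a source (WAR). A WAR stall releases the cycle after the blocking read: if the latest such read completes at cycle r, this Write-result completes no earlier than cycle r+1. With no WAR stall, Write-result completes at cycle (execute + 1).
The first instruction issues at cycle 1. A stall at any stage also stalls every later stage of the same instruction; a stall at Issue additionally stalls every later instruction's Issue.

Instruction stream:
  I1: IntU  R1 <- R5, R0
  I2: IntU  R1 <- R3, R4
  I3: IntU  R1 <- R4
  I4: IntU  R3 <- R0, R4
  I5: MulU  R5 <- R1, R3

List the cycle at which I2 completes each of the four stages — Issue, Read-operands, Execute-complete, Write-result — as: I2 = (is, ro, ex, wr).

I1 -> (1, 2, 3, 4)
I2 -> (5, 6, 7, 8)  // struct: IntU busy until I1 writes@4
I3 -> (9, 10, 11, 12)  // struct: IntU busy until I2 writes@8
I4 -> (13, 14, 15, 16)  // struct: IntU busy until I3 writes@12
I5 -> (14, 17, 20, 21)  // RAW R3: wait I4 write@16

I2 = (5, 6, 7, 8)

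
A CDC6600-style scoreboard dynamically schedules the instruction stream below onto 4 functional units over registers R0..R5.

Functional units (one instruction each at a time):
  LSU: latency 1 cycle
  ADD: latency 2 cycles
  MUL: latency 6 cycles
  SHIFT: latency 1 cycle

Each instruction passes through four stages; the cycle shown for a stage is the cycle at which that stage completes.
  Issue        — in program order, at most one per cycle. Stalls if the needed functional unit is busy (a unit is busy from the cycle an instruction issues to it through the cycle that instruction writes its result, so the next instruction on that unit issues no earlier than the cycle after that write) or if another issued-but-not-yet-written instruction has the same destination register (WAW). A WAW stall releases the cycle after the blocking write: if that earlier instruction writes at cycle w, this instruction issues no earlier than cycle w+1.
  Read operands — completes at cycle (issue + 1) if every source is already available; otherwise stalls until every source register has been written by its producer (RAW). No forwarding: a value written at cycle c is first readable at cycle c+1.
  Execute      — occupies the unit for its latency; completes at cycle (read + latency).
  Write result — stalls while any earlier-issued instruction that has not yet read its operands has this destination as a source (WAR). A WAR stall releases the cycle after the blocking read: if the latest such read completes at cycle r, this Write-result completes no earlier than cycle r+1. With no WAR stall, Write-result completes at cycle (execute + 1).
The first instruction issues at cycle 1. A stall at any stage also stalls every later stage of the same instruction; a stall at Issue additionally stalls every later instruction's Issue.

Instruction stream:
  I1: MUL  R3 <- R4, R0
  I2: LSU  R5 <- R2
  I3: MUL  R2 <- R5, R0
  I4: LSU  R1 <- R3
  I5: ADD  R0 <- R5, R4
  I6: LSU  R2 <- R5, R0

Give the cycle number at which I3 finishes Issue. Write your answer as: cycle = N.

c1: issue I1 (MUL)
c2: I1 read-ops, issue I2 (LSU)
c3: I2 read-ops
c4: I2 finished on LSU
c5: I2→R5
c8: I1 finished on MUL
c9: I1→R3
c10: issue I3 (MUL)
c11: I3 read-ops, issue I4 (LSU)
c12: I4 read-ops, issue I5 (ADD)
c13: I4 finished on LSU, I5 read-ops
c14: I4→R1
c15: I5 finished on ADD
c16: I5→R0
c17: I3 finished on MUL
c18: I3→R2
c19: issue I6 (LSU)
c20: I6 read-ops
c21: I6 finished on LSU
c22: I6→R2

cycle = 10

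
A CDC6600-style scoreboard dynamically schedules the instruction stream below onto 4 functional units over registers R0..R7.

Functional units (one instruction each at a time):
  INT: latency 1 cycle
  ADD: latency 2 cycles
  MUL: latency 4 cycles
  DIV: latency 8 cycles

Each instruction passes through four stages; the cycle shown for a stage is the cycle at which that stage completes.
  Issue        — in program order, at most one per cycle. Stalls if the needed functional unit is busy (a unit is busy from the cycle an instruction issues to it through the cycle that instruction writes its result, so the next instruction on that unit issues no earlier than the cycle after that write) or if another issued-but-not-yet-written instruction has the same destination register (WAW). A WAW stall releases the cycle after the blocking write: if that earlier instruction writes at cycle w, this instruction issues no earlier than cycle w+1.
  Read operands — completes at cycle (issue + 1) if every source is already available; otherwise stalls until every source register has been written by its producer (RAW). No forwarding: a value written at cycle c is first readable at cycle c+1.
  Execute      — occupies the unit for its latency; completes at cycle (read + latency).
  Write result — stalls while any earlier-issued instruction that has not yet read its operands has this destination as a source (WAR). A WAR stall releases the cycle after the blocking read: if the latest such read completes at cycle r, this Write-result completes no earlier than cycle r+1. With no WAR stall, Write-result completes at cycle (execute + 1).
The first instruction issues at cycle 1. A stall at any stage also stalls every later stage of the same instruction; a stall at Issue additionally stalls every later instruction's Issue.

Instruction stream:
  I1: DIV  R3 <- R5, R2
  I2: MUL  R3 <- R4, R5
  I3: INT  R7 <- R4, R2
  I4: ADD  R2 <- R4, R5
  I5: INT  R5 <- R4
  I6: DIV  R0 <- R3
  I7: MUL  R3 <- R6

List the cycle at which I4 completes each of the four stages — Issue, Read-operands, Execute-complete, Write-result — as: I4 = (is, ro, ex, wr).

I4 = (14, 15, 17, 18)

c1: I1 issues→DIV
c2: I1 reads
c10: I1 exec-done
c11: I1 writes R3
c12: I2 issues→MUL
c13: I2 reads | I3 issues→INT
c14: I3 reads | I4 issues→ADD
c15: I3 exec-done | I4 reads
c16: I3 writes R7
c17: I2 exec-done | I4 exec-done | I5 issues→INT
c18: I2 writes R3 | I4 writes R2 | I5 reads | I6 issues→DIV
c19: I5 exec-done | I6 reads | I7 issues→MUL
c20: I5 writes R5 | I7 reads
c24: I7 exec-done
c25: I7 writes R3
c27: I6 exec-done
c28: I6 writes R0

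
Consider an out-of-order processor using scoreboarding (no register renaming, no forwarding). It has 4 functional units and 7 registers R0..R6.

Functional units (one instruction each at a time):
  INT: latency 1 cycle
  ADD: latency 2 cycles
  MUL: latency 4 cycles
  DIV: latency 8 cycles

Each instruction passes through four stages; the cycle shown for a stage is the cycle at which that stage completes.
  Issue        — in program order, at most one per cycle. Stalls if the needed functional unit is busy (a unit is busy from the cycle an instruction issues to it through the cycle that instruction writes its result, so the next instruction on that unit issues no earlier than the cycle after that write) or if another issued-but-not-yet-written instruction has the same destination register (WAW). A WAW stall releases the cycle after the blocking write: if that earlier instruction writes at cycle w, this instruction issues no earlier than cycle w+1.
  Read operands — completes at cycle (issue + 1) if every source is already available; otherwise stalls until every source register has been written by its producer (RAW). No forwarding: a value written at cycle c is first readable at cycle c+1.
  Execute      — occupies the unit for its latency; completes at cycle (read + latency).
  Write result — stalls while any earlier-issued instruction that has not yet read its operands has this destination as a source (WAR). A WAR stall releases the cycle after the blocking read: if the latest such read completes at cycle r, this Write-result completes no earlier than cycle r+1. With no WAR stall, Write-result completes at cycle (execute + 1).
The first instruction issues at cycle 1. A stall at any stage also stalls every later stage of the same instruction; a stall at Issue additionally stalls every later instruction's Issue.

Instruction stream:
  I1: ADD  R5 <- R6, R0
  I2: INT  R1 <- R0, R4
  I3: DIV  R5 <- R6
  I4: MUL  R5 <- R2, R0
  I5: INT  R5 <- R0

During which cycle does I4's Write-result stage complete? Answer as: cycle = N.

[1] issue I1 (ADD)
[2] I1 read-ops, issue I2 (INT)
[3] I2 read-ops
[4] I1 finished on ADD, I2 finished on INT
[5] I1→R5, I2→R1
[6] issue I3 (DIV)
[7] I3 read-ops
[15] I3 finished on DIV
[16] I3→R5
[17] issue I4 (MUL)
[18] I4 read-ops
[22] I4 finished on MUL
[23] I4→R5
[24] issue I5 (INT)
[25] I5 read-ops
[26] I5 finished on INT
[27] I5→R5

cycle = 23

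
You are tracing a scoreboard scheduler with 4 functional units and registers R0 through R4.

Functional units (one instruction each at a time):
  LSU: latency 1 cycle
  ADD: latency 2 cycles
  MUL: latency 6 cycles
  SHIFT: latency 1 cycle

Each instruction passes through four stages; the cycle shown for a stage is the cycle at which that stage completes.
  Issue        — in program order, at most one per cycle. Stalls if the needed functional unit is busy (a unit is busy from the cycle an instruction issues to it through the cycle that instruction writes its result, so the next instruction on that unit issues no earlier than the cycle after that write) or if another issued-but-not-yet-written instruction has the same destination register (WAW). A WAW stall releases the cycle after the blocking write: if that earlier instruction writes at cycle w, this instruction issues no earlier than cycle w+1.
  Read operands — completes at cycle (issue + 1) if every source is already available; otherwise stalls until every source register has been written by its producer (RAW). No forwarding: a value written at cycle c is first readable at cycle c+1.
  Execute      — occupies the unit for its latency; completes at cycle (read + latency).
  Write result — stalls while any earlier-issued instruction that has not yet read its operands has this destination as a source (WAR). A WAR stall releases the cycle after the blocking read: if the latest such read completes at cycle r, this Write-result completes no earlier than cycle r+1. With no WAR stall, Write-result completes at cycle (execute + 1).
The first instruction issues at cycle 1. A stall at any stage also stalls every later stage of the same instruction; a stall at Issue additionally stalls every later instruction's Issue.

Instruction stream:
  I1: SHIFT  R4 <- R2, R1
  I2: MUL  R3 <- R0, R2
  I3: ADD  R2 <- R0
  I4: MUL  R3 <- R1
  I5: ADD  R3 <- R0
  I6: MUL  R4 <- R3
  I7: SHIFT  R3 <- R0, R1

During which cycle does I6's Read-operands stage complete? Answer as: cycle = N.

cycle = 25

[I1] 1/2/3/4
[I2] 2/3/9/10
[I3] 3/4/6/7
[I4] 11/12/18/19  (struct: MUL busy until I2 writes@10)
[I5] 20/21/23/24  (WAW R3: wait I4 write@19)
[I6] 21/25/31/32  (RAW R3: wait I5 write@24)
[I7] 25/26/27/28  (WAW R3: wait I5 write@24)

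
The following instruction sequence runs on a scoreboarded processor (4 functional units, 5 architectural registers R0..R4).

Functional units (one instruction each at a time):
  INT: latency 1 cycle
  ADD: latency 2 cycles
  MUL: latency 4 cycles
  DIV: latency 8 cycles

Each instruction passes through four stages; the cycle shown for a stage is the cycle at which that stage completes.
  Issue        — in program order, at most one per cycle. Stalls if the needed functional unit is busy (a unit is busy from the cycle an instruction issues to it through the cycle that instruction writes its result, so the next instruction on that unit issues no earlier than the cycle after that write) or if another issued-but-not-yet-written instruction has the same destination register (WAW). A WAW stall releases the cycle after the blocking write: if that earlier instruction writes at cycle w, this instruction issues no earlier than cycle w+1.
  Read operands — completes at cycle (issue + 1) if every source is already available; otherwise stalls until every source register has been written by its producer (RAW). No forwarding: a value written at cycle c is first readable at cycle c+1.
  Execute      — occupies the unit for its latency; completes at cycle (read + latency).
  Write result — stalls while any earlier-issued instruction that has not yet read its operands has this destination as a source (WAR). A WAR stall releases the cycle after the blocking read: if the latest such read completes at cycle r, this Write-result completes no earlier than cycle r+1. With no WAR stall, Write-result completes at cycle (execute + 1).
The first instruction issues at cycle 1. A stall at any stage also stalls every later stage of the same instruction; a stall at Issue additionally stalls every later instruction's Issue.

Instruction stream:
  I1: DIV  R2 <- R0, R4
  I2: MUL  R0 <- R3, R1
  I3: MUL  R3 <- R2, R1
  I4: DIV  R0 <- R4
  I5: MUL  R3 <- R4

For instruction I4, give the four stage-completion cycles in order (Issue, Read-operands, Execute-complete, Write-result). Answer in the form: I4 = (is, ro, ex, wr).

c1: issue I1 (DIV)
c2: I1 read-ops · issue I2 (MUL)
c3: I2 read-ops
c7: I2 finished on MUL
c8: I2→R0
c9: issue I3 (MUL)
c10: I1 finished on DIV
c11: I1→R2
c12: I3 read-ops · issue I4 (DIV)
c13: I4 read-ops
c16: I3 finished on MUL
c17: I3→R3
c18: issue I5 (MUL)
c19: I5 read-ops
c21: I4 finished on DIV
c22: I4→R0
c23: I5 finished on MUL
c24: I5→R3

I4 = (12, 13, 21, 22)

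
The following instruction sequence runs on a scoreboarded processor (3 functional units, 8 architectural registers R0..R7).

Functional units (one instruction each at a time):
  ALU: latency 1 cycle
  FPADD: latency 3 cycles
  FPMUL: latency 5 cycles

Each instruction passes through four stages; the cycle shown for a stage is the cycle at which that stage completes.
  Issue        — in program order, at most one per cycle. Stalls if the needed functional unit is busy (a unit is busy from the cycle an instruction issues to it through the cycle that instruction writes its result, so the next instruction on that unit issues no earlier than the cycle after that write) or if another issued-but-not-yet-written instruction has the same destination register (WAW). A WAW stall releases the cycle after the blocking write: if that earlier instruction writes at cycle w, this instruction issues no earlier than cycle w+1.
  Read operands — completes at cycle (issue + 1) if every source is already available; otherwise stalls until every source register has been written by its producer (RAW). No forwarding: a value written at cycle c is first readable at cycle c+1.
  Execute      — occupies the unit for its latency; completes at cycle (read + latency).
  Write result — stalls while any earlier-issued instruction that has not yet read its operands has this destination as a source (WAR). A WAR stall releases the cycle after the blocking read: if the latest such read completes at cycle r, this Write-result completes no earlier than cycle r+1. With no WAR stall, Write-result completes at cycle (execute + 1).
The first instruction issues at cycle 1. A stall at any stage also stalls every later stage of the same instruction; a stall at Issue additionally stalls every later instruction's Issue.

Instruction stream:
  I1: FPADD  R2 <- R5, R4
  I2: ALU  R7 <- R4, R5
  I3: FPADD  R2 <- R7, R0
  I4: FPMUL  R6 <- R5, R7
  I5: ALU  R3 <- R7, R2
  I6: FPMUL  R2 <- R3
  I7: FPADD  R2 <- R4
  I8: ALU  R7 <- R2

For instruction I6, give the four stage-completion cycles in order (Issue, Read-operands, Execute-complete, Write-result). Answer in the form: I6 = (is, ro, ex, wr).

I6 = (16, 17, 22, 23)

t=1  I1 dispatched to FPADD
t=2  I1 operands ready · I2 dispatched to ALU
t=3  I2 operands ready
t=4  I2 complete
t=5  I1 complete · R7←I2
t=6  R2←I1
t=7  I3 dispatched to FPADD
t=8  I3 operands ready · I4 dispatched to FPMUL
t=9  I4 operands ready · I5 dispatched to ALU
t=11  I3 complete
t=12  R2←I3
t=13  I5 operands ready
t=14  I4 complete · I5 complete
t=15  R6←I4 · R3←I5
t=16  I6 dispatched to FPMUL
t=17  I6 operands ready
t=22  I6 complete
t=23  R2←I6
t=24  I7 dispatched to FPADD
t=25  I7 operands ready · I8 dispatched to ALU
t=28  I7 complete
t=29  R2←I7
t=30  I8 operands ready
t=31  I8 complete
t=32  R7←I8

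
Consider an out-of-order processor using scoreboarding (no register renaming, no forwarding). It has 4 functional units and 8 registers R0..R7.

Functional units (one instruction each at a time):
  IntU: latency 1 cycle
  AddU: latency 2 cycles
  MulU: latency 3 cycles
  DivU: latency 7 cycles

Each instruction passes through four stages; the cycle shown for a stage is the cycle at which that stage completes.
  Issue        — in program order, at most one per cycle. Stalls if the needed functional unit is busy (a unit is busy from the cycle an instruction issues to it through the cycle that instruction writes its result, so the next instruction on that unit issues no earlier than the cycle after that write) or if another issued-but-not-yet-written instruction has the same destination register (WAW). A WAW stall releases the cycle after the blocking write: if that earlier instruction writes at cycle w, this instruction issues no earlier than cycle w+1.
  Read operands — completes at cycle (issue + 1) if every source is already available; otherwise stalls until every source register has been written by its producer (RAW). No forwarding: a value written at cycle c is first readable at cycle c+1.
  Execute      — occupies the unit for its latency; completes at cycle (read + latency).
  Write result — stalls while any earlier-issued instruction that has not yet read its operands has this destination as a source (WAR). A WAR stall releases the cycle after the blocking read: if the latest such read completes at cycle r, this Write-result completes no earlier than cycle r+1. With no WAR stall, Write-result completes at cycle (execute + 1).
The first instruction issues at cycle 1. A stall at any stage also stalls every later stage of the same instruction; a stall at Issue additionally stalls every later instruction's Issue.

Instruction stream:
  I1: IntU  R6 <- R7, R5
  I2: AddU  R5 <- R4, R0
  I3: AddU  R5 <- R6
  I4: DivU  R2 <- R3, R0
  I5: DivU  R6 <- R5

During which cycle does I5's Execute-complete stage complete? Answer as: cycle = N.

t=1  issue I1 (IntU)
t=2  I1 read-ops · issue I2 (AddU)
t=3  I1 finished on IntU · I2 read-ops
t=4  I1→R6
t=5  I2 finished on AddU
t=6  I2→R5
t=7  issue I3 (AddU)
t=8  I3 read-ops · issue I4 (DivU)
t=9  I4 read-ops
t=10  I3 finished on AddU
t=11  I3→R5
t=16  I4 finished on DivU
t=17  I4→R2
t=18  issue I5 (DivU)
t=19  I5 read-ops
t=26  I5 finished on DivU
t=27  I5→R6

cycle = 26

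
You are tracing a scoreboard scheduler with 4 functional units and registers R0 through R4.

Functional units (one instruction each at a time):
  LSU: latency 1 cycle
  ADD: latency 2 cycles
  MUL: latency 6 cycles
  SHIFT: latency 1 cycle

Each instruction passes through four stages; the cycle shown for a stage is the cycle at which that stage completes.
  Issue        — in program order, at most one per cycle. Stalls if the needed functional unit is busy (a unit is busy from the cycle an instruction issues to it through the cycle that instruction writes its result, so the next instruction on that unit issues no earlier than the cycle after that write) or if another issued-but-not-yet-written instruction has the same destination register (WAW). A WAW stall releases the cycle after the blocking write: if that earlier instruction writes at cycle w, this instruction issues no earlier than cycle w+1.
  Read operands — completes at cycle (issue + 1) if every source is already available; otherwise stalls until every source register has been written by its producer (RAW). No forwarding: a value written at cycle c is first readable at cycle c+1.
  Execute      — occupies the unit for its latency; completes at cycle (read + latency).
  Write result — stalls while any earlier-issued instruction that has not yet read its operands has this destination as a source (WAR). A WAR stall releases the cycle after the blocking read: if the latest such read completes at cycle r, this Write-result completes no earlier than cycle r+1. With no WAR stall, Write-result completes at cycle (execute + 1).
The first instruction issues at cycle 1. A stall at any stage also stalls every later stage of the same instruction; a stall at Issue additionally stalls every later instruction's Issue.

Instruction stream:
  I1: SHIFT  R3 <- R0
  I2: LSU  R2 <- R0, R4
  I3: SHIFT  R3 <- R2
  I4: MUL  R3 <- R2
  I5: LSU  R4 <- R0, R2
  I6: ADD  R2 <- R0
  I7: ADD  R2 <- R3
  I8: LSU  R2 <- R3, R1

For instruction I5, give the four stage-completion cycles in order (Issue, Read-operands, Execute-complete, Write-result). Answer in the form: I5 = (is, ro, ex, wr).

I5 = (10, 11, 12, 13)

[I1] 1/2/3/4
[I2] 2/3/4/5
[I3] 5/6/7/8  (struct: SHIFT busy until I1 writes@4)
[I4] 9/10/16/17  (WAW R3: wait I3 write@8)
[I5] 10/11/12/13
[I6] 11/12/14/15
[I7] 16/18/20/21  (struct: ADD busy until I6 writes@15; RAW R3: wait I4 write@17)
[I8] 22/23/24/25  (WAW R2: wait I7 write@21)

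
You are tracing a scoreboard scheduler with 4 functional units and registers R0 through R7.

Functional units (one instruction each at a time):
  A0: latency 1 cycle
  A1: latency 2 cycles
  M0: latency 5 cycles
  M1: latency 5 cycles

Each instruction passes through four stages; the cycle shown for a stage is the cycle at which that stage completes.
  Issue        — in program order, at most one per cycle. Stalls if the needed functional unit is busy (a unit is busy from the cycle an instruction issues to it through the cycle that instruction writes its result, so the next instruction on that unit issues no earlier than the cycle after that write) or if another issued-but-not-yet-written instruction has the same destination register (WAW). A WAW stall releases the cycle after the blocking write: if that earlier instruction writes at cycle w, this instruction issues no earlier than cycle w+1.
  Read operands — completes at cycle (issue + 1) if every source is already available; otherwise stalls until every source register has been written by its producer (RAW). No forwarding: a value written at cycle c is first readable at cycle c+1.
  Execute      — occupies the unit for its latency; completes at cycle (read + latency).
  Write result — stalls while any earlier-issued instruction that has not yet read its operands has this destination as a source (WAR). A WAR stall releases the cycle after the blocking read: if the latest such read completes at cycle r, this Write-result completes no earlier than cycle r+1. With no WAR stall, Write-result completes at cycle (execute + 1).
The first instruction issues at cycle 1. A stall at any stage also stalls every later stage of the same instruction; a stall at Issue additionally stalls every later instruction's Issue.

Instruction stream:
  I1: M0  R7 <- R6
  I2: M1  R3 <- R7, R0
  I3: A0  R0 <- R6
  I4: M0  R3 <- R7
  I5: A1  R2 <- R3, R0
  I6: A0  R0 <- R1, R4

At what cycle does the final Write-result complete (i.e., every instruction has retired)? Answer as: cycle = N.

cycle = 27

cycle 1: I1 dispatched to M0
cycle 2: I1 operands ready; I2 dispatched to M1
cycle 3: I3 dispatched to A0
cycle 4: I3 operands ready
cycle 5: I3 complete
cycle 7: I1 complete
cycle 8: R7←I1
cycle 9: I2 operands ready
cycle 10: R0←I3
cycle 14: I2 complete
cycle 15: R3←I2
cycle 16: I4 dispatched to M0
cycle 17: I4 operands ready; I5 dispatched to A1
cycle 18: I6 dispatched to A0
cycle 19: I6 operands ready
cycle 20: I6 complete
cycle 22: I4 complete
cycle 23: R3←I4
cycle 24: I5 operands ready
cycle 25: R0←I6
cycle 26: I5 complete
cycle 27: R2←I5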